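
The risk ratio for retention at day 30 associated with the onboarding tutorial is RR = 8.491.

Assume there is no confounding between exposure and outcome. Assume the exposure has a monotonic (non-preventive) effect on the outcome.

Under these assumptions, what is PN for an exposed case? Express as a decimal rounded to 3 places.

Under exogeneity and monotonicity, PN = (RR − 1) / RR = 1 − 1/RR.
PN = (8.491 − 1) / 8.491 = 7.491 / 8.491 ≈ 0.8822

PN ≈ 0.882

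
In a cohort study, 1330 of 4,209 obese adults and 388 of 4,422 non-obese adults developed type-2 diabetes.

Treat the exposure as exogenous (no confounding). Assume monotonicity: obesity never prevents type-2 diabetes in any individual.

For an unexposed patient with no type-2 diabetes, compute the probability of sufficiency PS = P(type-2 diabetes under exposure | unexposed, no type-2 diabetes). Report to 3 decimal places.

p₁ = P(outcome | exposed) = 1330/4209 = 0.31599
p₀ = P(outcome | unexposed) = 388/4422 = 0.087743
Under exogeneity and monotonicity, PS = (p₁ − p₀) / (1 − p₀).
PS = (0.31599 − 0.087743) / (1 − 0.087743) = 0.22825 / 0.91226 ≈ 0.2502

PS ≈ 0.250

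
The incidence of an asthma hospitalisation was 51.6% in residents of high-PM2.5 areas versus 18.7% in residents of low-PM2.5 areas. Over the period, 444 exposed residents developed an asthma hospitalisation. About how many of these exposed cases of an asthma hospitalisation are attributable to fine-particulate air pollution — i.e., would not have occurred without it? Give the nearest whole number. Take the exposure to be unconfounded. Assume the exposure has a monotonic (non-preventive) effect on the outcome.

about 283 cases

p₁ = 0.516, p₀ = 0.187.
PN = (p₁ − p₀)/p₁ = (0.516 − 0.187) / 0.516 ≈ 0.63760.
Attributable cases ≈ PN × (exposed cases) = 0.63760 × 444 ≈ 283.09.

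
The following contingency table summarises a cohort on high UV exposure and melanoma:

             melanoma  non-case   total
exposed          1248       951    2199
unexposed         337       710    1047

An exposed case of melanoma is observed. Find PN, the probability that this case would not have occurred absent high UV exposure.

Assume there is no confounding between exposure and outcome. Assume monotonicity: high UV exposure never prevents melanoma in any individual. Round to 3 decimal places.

p₁ = P(outcome | exposed) = 1248/2199 = 0.56753
p₀ = P(outcome | unexposed) = 337/1047 = 0.32187
Under exogeneity and monotonicity, PN = (p₁ − p₀)/p₁.
PN = (0.56753 − 0.32187) / 0.56753 ≈ 0.4329

PN ≈ 0.433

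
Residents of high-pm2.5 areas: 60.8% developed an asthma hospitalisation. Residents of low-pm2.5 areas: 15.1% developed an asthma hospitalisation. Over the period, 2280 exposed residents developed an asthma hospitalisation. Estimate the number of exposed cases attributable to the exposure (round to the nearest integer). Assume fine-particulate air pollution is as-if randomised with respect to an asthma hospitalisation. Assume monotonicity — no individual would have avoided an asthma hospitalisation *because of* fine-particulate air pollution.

about 1714 cases

p₁ = 0.608, p₀ = 0.151.
PN = (p₁ − p₀)/p₁ = (0.608 − 0.151) / 0.608 ≈ 0.75164.
Attributable cases ≈ PN × (exposed cases) = 0.75164 × 2280 ≈ 1713.75.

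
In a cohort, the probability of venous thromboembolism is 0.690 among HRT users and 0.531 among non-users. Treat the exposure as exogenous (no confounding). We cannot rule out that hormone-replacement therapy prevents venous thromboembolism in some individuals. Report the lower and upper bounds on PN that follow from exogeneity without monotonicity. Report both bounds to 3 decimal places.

Let p₁ = 0.69, p₀ = 0.531.
Under exogeneity alone the bounds on PN are max{0,(p₁−p₀)/p₁} ≤ PN ≤ min{1,(1−p₀)/p₁}.
  lower = (p₁ − p₀)/p₁ = 0.159 / 0.69 ≈ 0.2304
  upper = min{1, (1 − p₀)/p₁} = 0.469 / 0.69 ≈ 0.6797

0.230 ≤ PN ≤ 0.680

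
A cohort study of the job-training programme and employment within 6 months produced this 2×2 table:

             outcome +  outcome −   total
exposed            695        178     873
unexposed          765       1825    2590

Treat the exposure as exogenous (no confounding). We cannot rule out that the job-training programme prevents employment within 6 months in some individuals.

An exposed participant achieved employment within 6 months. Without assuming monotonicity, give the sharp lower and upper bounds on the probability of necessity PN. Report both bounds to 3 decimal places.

0.629 ≤ PN ≤ 0.885

p₁ = P(outcome | exposed) = 695/873 = 0.79611
p₀ = P(outcome | unexposed) = 765/2590 = 0.29537
Under exogeneity alone the bounds on PN are max{0,(p₁−p₀)/p₁} ≤ PN ≤ min{1,(1−p₀)/p₁}.
  lower = (p₁ − p₀)/p₁ = 0.50074 / 0.79611 ≈ 0.6290
  upper = min{1, (1 − p₀)/p₁} = 0.70463 / 0.79611 ≈ 0.8851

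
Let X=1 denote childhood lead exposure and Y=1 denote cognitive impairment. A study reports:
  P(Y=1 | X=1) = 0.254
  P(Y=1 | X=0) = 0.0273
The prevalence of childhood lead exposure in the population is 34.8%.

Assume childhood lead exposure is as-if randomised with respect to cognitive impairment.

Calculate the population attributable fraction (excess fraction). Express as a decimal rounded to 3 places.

PAF ≈ 0.743

Let p₁ = 0.254, p₀ = 0.0273.
Overall risk P(Y=1) = π·p₁ + (1−π)·p₀ = 0.348×0.254 + 0.652×0.0273 = 0.10619.
Under exogeneity, PAF = [P(Y=1) − p₀] / P(Y=1).
PAF = (0.10619 − 0.0273) / 0.10619 ≈ 0.7429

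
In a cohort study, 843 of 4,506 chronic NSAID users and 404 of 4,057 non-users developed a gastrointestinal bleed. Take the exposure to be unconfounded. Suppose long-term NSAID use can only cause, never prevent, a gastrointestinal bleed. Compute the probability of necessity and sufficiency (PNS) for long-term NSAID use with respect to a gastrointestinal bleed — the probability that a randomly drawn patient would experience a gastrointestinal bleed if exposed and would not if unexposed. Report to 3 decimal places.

p₁ = P(outcome | exposed) = 843/4506 = 0.18708
p₀ = P(outcome | unexposed) = 404/4057 = 0.099581
Under exogeneity and monotonicity, PNS = p₁ − p₀.
PNS = 0.18708 − 0.099581 = 0.087503

PNS ≈ 0.088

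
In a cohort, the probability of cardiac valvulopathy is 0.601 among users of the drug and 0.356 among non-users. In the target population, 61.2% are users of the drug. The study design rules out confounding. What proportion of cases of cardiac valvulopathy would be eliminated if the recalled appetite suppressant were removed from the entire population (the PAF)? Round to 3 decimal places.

PAF ≈ 0.296

Let p₁ = 0.601, p₀ = 0.356.
Overall risk P(Y=1) = π·p₁ + (1−π)·p₀ = 0.612×0.601 + 0.388×0.356 = 0.50594.
Under exogeneity, PAF = [P(Y=1) − p₀] / P(Y=1).
PAF = (0.50594 − 0.356) / 0.50594 ≈ 0.2964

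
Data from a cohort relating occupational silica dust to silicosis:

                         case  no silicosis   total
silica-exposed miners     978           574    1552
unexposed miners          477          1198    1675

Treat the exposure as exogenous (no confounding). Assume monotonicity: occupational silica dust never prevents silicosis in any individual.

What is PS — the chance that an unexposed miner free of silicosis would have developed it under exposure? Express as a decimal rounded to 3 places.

PS ≈ 0.483

p₁ = P(outcome | exposed) = 978/1552 = 0.63015
p₀ = P(outcome | unexposed) = 477/1675 = 0.28478
Under exogeneity and monotonicity, PS = (p₁ − p₀) / (1 − p₀).
PS = (0.63015 − 0.28478) / (1 − 0.28478) = 0.34538 / 0.71522 ≈ 0.4829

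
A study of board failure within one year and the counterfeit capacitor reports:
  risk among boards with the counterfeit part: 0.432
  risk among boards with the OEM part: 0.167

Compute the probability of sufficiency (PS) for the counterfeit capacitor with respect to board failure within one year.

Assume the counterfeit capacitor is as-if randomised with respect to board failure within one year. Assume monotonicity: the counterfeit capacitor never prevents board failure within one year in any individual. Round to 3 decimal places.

PS ≈ 0.318

Let p₁ = 0.432, p₀ = 0.167.
Under exogeneity and monotonicity, PS = (p₁ − p₀) / (1 − p₀).
PS = (0.432 − 0.167) / (1 − 0.167) = 0.265 / 0.833 ≈ 0.3181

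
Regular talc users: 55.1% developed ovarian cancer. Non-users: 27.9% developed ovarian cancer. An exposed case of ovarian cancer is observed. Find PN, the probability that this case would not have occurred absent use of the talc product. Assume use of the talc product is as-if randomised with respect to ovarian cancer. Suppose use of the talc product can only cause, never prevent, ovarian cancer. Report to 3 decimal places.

p₁ = 0.551, p₀ = 0.279.
Under exogeneity and monotonicity, PN = (p₁ − p₀) / p₁.
PN = (0.551 − 0.279) / 0.551 = 0.272 / 0.551 ≈ 0.4936

PN ≈ 0.494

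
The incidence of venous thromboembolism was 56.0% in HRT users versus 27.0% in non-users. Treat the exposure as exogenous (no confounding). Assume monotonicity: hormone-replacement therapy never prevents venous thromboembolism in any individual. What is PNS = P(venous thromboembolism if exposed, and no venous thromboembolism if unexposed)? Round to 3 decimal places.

PNS ≈ 0.290

p₁ = 0.56, p₀ = 0.27.
Under exogeneity and monotonicity, PNS = p₁ − p₀.
PNS = 0.56 − 0.27 = 0.29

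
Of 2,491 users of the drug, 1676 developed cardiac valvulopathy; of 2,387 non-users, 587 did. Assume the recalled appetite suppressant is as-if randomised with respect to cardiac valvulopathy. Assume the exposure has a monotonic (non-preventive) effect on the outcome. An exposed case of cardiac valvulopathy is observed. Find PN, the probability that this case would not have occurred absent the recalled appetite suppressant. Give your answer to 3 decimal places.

p₁ = P(outcome | exposed) = 1676/2491 = 0.67282
p₀ = P(outcome | unexposed) = 587/2387 = 0.24592
Under exogeneity and monotonicity, PN = (p₁ − p₀) / p₁.
PN = (0.67282 − 0.24592) / 0.67282 = 0.42691 / 0.67282 ≈ 0.6345

PN ≈ 0.635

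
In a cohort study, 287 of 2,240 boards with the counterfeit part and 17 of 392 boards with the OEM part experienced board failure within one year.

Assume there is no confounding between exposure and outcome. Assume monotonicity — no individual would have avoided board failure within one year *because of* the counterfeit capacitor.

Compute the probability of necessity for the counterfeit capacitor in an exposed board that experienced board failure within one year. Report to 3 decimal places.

p₁ = P(outcome | exposed) = 287/2240 = 0.12812
p₀ = P(outcome | unexposed) = 17/392 = 0.043367
Under exogeneity and monotonicity, PN = (p₁ − p₀) / p₁.
PN = (0.12812 − 0.043367) / 0.12812 = 0.084758 / 0.12812 ≈ 0.6615

PN ≈ 0.662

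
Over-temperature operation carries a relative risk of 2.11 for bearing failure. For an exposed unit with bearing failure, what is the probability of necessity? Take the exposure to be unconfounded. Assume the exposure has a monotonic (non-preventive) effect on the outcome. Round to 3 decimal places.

PN ≈ 0.526

Under exogeneity and monotonicity, PN = (RR − 1) / RR = 1 − 1/RR.
PN = (2.11 − 1) / 2.11 = 1.11 / 2.11 ≈ 0.5261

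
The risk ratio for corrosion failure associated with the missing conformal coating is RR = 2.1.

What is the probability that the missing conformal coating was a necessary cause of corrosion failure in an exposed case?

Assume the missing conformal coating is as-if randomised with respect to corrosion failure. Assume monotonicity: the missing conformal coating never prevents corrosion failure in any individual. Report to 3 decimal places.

Under exogeneity and monotonicity, PN = (RR − 1) / RR = 1 − 1/RR.
PN = (2.1 − 1) / 2.1 = 1.1 / 2.1 ≈ 0.5238

PN ≈ 0.524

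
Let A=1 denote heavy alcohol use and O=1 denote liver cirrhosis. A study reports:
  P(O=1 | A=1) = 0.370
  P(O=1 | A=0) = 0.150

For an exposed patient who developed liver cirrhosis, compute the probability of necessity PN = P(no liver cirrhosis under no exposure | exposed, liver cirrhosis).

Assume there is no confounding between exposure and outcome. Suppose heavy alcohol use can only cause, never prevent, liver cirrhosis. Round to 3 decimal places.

Let p₁ = 0.37, p₀ = 0.15.
Under exogeneity and monotonicity, PN = (p₁ − p₀) / p₁.
PN = (0.37 − 0.15) / 0.37 = 0.22 / 0.37 ≈ 0.5946

PN ≈ 0.595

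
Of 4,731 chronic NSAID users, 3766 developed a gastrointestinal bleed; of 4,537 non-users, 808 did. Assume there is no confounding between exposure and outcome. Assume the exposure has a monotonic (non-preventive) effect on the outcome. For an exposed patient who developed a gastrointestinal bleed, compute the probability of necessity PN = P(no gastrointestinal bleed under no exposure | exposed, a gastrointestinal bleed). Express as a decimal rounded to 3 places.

p₁ = P(outcome | exposed) = 3766/4731 = 0.79603
p₀ = P(outcome | unexposed) = 808/4537 = 0.17809
Under exogeneity and monotonicity, PN = (p₁ − p₀) / p₁.
PN = (0.79603 − 0.17809) / 0.79603 = 0.61793 / 0.79603 ≈ 0.7763

PN ≈ 0.776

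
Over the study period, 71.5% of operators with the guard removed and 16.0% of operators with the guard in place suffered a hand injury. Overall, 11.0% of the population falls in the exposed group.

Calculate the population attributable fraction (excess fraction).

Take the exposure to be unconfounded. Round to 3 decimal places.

p₁ = 0.715, p₀ = 0.16.
Overall risk P(Y=1) = π·p₁ + (1−π)·p₀ = 0.11×0.715 + 0.89×0.16 = 0.22105.
Under exogeneity, PAF = [P(Y=1) − p₀] / P(Y=1).
PAF = (0.22105 − 0.16) / 0.22105 ≈ 0.2762

PAF ≈ 0.276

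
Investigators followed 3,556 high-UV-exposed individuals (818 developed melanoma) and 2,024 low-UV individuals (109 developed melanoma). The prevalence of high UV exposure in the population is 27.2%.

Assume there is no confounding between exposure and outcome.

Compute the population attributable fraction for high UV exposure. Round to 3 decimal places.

p₁ = P(outcome | exposed) = 818/3556 = 0.23003
p₀ = P(outcome | unexposed) = 109/2024 = 0.053854
Overall risk P(Y=1) = π·p₁ + (1−π)·p₀ = 0.272×0.23003 + 0.728×0.053854 = 0.10177.
Under exogeneity, PAF = [P(Y=1) − p₀] / P(Y=1).
PAF = (0.10177 − 0.053854) / 0.10177 ≈ 0.4709

PAF ≈ 0.471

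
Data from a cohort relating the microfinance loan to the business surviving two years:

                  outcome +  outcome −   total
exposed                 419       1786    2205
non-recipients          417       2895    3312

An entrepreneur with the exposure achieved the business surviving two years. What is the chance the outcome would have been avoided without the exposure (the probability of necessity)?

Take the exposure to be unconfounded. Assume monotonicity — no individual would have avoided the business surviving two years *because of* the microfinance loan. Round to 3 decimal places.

PN ≈ 0.337

p₁ = P(outcome | exposed) = 419/2205 = 0.19002
p₀ = P(outcome | unexposed) = 417/3312 = 0.12591
Under exogeneity and monotonicity, PN = (p₁ − p₀)/p₁.
PN = (0.19002 − 0.12591) / 0.19002 ≈ 0.3374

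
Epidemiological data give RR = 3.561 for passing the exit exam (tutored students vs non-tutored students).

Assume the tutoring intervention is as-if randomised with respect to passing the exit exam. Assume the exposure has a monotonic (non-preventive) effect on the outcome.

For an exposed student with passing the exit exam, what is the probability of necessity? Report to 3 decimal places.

Under exogeneity and monotonicity, PN = (RR − 1) / RR = 1 − 1/RR.
PN = (3.561 − 1) / 3.561 = 2.561 / 3.561 ≈ 0.7192

PN ≈ 0.719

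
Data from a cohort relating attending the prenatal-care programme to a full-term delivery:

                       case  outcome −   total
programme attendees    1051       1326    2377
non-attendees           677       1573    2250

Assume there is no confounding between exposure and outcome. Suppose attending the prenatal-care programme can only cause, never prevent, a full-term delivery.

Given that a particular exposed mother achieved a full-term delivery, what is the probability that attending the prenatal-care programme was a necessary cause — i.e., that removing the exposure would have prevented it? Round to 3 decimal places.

p₁ = P(outcome | exposed) = 1051/2377 = 0.44215
p₀ = P(outcome | unexposed) = 677/2250 = 0.30089
Under exogeneity and monotonicity, PN = (p₁ − p₀)/p₁.
PN = (0.44215 − 0.30089) / 0.44215 ≈ 0.3195

PN ≈ 0.319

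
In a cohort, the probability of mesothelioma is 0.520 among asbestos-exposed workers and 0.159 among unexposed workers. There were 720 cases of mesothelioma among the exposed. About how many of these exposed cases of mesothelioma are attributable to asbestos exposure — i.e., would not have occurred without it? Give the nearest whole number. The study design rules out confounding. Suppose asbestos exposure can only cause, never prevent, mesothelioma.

Let p₁ = 0.52, p₀ = 0.159.
PN = (p₁ − p₀)/p₁ = (0.52 − 0.159) / 0.52 ≈ 0.69423.
Attributable cases ≈ PN × (exposed cases) = 0.69423 × 720 ≈ 499.85.

about 500 cases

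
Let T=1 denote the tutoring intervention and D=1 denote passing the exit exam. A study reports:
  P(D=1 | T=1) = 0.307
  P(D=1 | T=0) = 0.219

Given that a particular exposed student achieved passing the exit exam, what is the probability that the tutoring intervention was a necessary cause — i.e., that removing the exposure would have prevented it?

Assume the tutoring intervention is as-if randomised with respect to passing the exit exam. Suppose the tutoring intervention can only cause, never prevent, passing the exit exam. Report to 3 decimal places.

PN ≈ 0.287

Let p₁ = 0.307, p₀ = 0.219.
Under exogeneity and monotonicity, PN = (p₁ − p₀) / p₁.
PN = (0.307 − 0.219) / 0.307 = 0.088 / 0.307 ≈ 0.2866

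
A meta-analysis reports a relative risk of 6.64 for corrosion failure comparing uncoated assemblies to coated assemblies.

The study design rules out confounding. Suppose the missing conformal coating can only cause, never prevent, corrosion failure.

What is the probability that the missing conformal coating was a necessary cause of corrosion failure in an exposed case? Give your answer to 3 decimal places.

Under exogeneity and monotonicity, PN = (RR − 1) / RR = 1 − 1/RR.
PN = (6.64 − 1) / 6.64 = 5.64 / 6.64 ≈ 0.8494

PN ≈ 0.849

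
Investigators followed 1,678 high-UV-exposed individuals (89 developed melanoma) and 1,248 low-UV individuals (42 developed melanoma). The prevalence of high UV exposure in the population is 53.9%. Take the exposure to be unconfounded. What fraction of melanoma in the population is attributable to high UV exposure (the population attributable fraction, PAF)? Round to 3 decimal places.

p₁ = P(outcome | exposed) = 89/1678 = 0.053039
p₀ = P(outcome | unexposed) = 42/1248 = 0.033654
Overall risk P(Y=1) = π·p₁ + (1−π)·p₀ = 0.539×0.053039 + 0.461×0.033654 = 0.044103.
Under exogeneity, PAF = [P(Y=1) − p₀] / P(Y=1).
PAF = (0.044103 − 0.033654) / 0.044103 ≈ 0.2369

PAF ≈ 0.237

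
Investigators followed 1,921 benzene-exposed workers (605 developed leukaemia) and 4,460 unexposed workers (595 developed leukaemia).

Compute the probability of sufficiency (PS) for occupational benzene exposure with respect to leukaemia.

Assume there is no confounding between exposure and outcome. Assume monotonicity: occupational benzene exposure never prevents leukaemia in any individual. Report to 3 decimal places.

PS ≈ 0.209

p₁ = P(outcome | exposed) = 605/1921 = 0.31494
p₀ = P(outcome | unexposed) = 595/4460 = 0.13341
Under exogeneity and monotonicity, PS = (p₁ − p₀) / (1 − p₀).
PS = (0.31494 − 0.13341) / (1 − 0.13341) = 0.18153 / 0.86659 ≈ 0.2095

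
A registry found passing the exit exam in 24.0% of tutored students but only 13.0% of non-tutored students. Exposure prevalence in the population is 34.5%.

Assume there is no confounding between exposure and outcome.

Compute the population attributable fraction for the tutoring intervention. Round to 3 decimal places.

p₁ = 0.24, p₀ = 0.13.
Overall risk P(Y=1) = π·p₁ + (1−π)·p₀ = 0.345×0.24 + 0.655×0.13 = 0.16795.
Under exogeneity, PAF = [P(Y=1) − p₀] / P(Y=1).
PAF = (0.16795 − 0.13) / 0.16795 ≈ 0.2260

PAF ≈ 0.226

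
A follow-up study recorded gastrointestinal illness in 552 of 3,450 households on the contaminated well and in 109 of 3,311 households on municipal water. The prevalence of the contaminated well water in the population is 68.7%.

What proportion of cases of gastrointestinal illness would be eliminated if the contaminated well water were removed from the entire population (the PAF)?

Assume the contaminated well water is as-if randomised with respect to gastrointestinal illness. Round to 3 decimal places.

PAF ≈ 0.726

p₁ = P(outcome | exposed) = 552/3450 = 0.16
p₀ = P(outcome | unexposed) = 109/3311 = 0.032921
Overall risk P(Y=1) = π·p₁ + (1−π)·p₀ = 0.687×0.16 + 0.313×0.032921 = 0.12022.
Under exogeneity, PAF = [P(Y=1) − p₀] / P(Y=1).
PAF = (0.12022 − 0.032921) / 0.12022 ≈ 0.7262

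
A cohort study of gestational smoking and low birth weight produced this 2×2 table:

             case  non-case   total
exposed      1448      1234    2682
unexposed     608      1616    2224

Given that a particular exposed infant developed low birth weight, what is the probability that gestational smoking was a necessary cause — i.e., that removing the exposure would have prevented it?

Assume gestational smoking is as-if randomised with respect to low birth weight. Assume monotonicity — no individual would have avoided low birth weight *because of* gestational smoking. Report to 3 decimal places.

p₁ = P(outcome | exposed) = 1448/2682 = 0.5399
p₀ = P(outcome | unexposed) = 608/2224 = 0.27338
Under exogeneity and monotonicity, PN = (p₁ − p₀)/p₁.
PN = (0.5399 − 0.27338) / 0.5399 ≈ 0.4936

PN ≈ 0.494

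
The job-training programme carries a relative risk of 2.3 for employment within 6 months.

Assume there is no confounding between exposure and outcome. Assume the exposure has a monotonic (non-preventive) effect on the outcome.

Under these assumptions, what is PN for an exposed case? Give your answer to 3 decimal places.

PN ≈ 0.565

Under exogeneity and monotonicity, PN = (RR − 1) / RR = 1 − 1/RR.
PN = (2.3 − 1) / 2.3 = 1.3 / 2.3 ≈ 0.5652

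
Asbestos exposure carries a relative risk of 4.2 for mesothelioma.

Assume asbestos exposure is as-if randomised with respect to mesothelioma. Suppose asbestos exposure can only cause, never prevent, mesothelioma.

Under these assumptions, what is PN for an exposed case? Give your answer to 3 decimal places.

PN ≈ 0.762

Under exogeneity and monotonicity, PN = (RR − 1) / RR = 1 − 1/RR.
PN = (4.2 − 1) / 4.2 = 3.2 / 4.2 ≈ 0.7619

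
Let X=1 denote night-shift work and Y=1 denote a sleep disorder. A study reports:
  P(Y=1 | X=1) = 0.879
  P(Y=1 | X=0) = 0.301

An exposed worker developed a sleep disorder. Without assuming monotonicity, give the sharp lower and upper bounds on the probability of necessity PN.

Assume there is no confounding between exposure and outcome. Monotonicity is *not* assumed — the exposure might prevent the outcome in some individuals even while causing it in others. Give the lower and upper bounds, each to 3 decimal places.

Let p₁ = 0.879, p₀ = 0.301.
Under exogeneity alone the bounds on PN are max{0,(p₁−p₀)/p₁} ≤ PN ≤ min{1,(1−p₀)/p₁}.
  lower = (p₁ − p₀)/p₁ = 0.578 / 0.879 ≈ 0.6576
  upper = min{1, (1 − p₀)/p₁} = 0.699 / 0.879 ≈ 0.7952

0.658 ≤ PN ≤ 0.795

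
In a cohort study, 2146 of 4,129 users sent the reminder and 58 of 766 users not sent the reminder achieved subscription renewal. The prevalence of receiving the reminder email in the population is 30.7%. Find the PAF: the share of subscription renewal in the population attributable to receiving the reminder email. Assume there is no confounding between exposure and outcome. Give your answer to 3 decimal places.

p₁ = P(outcome | exposed) = 2146/4129 = 0.51974
p₀ = P(outcome | unexposed) = 58/766 = 0.075718
Overall risk P(Y=1) = π·p₁ + (1−π)·p₀ = 0.307×0.51974 + 0.693×0.075718 = 0.21203.
Under exogeneity, PAF = [P(Y=1) − p₀] / P(Y=1).
PAF = (0.21203 − 0.075718) / 0.21203 ≈ 0.6429

PAF ≈ 0.643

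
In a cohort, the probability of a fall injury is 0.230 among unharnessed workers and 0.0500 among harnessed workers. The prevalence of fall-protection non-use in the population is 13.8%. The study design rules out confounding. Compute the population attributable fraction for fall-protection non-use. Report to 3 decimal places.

Let p₁ = 0.23, p₀ = 0.05.
Overall risk P(Y=1) = π·p₁ + (1−π)·p₀ = 0.138×0.23 + 0.862×0.05 = 0.07484.
Under exogeneity, PAF = [P(Y=1) − p₀] / P(Y=1).
PAF = (0.07484 − 0.05) / 0.07484 ≈ 0.3319

PAF ≈ 0.332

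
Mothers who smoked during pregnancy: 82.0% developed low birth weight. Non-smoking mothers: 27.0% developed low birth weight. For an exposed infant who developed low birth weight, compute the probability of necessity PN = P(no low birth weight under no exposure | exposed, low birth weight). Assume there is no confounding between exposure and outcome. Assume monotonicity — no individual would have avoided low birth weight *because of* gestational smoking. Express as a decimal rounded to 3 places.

PN ≈ 0.671

p₁ = 0.82, p₀ = 0.27.
Under exogeneity and monotonicity, PN = (p₁ − p₀) / p₁.
PN = (0.82 − 0.27) / 0.82 = 0.55 / 0.82 ≈ 0.6707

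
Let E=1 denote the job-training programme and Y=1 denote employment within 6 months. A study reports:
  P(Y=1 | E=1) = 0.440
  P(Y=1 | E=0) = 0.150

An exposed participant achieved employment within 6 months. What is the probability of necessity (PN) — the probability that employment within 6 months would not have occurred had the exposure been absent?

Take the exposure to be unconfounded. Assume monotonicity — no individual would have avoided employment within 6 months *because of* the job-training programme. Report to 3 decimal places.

Let p₁ = 0.44, p₀ = 0.15.
Under exogeneity and monotonicity, PN = (p₁ − p₀) / p₁.
PN = (0.44 − 0.15) / 0.44 = 0.29 / 0.44 ≈ 0.6591

PN ≈ 0.659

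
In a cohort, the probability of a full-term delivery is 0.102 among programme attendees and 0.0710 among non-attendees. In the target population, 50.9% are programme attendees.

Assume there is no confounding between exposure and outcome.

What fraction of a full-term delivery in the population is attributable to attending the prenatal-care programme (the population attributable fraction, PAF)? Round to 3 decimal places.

PAF ≈ 0.182

Let p₁ = 0.102, p₀ = 0.071.
Overall risk P(Y=1) = π·p₁ + (1−π)·p₀ = 0.509×0.102 + 0.491×0.071 = 0.086779.
Under exogeneity, PAF = [P(Y=1) − p₀] / P(Y=1).
PAF = (0.086779 − 0.071) / 0.086779 ≈ 0.1818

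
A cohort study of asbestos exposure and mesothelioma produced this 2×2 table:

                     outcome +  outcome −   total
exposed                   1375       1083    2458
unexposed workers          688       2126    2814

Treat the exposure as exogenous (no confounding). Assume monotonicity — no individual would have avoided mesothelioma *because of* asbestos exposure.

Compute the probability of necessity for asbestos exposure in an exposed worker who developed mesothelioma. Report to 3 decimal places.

PN ≈ 0.563

p₁ = P(outcome | exposed) = 1375/2458 = 0.5594
p₀ = P(outcome | unexposed) = 688/2814 = 0.24449
Under exogeneity and monotonicity, PN = (p₁ − p₀)/p₁.
PN = (0.5594 − 0.24449) / 0.5594 ≈ 0.5629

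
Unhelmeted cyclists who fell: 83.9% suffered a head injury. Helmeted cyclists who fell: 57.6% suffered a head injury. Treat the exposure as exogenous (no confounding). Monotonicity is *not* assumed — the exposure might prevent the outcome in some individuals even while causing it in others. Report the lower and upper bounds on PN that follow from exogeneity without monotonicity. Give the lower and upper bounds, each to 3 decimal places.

0.313 ≤ PN ≤ 0.505

p₁ = 0.839, p₀ = 0.576.
Under exogeneity alone the bounds on PN are max{0,(p₁−p₀)/p₁} ≤ PN ≤ min{1,(1−p₀)/p₁}.
  lower = (p₁ − p₀)/p₁ = 0.263 / 0.839 ≈ 0.3135
  upper = min{1, (1 − p₀)/p₁} = 0.424 / 0.839 ≈ 0.5054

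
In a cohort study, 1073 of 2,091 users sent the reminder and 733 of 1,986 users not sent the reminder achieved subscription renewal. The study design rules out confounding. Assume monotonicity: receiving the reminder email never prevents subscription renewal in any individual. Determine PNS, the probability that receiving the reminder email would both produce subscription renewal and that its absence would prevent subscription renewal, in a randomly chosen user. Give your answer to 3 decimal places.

p₁ = P(outcome | exposed) = 1073/2091 = 0.51315
p₀ = P(outcome | unexposed) = 733/1986 = 0.36908
Under exogeneity and monotonicity, PNS = p₁ − p₀.
PNS = 0.51315 − 0.36908 = 0.14407

PNS ≈ 0.144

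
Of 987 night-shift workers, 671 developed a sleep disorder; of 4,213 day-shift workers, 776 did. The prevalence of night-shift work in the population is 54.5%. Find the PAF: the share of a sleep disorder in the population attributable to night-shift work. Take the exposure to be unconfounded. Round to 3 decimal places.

p₁ = P(outcome | exposed) = 671/987 = 0.67984
p₀ = P(outcome | unexposed) = 776/4213 = 0.18419
Overall risk P(Y=1) = π·p₁ + (1−π)·p₀ = 0.545×0.67984 + 0.455×0.18419 = 0.45432.
Under exogeneity, PAF = [P(Y=1) − p₀] / P(Y=1).
PAF = (0.45432 − 0.18419) / 0.45432 ≈ 0.5946

PAF ≈ 0.595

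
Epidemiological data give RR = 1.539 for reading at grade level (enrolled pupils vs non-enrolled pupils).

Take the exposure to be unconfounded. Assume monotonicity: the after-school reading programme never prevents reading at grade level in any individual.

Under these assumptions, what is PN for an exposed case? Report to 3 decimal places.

PN ≈ 0.350

Under exogeneity and monotonicity, PN = (RR − 1) / RR = 1 − 1/RR.
PN = (1.539 − 1) / 1.539 = 0.539 / 1.539 ≈ 0.3502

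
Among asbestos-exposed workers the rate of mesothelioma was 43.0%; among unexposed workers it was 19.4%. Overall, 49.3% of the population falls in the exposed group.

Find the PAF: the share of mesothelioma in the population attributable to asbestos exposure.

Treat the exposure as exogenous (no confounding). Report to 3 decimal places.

p₁ = 0.43, p₀ = 0.194.
Overall risk P(Y=1) = π·p₁ + (1−π)·p₀ = 0.493×0.43 + 0.507×0.194 = 0.31035.
Under exogeneity, PAF = [P(Y=1) − p₀] / P(Y=1).
PAF = (0.31035 − 0.194) / 0.31035 ≈ 0.3749

PAF ≈ 0.375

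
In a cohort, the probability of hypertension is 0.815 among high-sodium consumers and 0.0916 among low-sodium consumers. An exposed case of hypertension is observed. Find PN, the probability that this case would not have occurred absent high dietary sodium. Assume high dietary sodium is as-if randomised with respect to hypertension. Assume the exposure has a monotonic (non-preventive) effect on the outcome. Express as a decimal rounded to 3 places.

Let p₁ = 0.815, p₀ = 0.0916.
Under exogeneity and monotonicity, PN = (p₁ − p₀) / p₁.
PN = (0.815 − 0.0916) / 0.815 = 0.7234 / 0.815 ≈ 0.8876

PN ≈ 0.888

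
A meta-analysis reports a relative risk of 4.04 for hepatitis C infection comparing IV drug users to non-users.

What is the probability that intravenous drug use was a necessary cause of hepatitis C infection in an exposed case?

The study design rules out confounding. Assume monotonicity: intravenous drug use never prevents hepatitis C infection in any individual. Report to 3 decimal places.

PN ≈ 0.752

Under exogeneity and monotonicity, PN = (RR − 1) / RR = 1 − 1/RR.
PN = (4.04 − 1) / 4.04 = 3.04 / 4.04 ≈ 0.7525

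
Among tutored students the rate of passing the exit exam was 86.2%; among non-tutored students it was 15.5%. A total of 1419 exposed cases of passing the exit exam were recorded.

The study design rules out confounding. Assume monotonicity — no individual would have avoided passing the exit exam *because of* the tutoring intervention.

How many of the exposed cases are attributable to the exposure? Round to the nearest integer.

about 1164 cases

p₁ = 0.862, p₀ = 0.155.
PN = (p₁ − p₀)/p₁ = (0.862 − 0.155) / 0.862 ≈ 0.82019.
Attributable cases ≈ PN × (exposed cases) = 0.82019 × 1419 ≈ 1163.84.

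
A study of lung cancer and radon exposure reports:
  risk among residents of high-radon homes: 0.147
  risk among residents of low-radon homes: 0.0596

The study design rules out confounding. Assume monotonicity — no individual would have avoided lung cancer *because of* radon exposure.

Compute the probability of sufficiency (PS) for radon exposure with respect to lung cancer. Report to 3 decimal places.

Let p₁ = 0.147, p₀ = 0.0596.
Under exogeneity and monotonicity, PS = (p₁ − p₀) / (1 − p₀).
PS = (0.147 − 0.0596) / (1 − 0.0596) = 0.0874 / 0.9404 ≈ 0.0929

PS ≈ 0.093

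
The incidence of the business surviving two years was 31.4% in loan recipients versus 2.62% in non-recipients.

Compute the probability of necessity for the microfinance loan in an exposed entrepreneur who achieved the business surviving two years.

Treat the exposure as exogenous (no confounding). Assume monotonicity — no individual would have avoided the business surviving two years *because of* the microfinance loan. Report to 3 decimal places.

PN ≈ 0.917

p₁ = 0.314, p₀ = 0.0262.
Under exogeneity and monotonicity, PN = (p₁ − p₀) / p₁.
PN = (0.314 − 0.0262) / 0.314 = 0.2878 / 0.314 ≈ 0.9166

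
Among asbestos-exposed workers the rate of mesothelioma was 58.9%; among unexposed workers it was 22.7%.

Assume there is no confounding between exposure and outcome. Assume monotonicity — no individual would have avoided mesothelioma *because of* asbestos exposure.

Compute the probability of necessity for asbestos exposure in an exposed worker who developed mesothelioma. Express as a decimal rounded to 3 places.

PN ≈ 0.615

p₁ = 0.589, p₀ = 0.227.
Under exogeneity and monotonicity, PN = (p₁ − p₀) / p₁.
PN = (0.589 − 0.227) / 0.589 = 0.362 / 0.589 ≈ 0.6146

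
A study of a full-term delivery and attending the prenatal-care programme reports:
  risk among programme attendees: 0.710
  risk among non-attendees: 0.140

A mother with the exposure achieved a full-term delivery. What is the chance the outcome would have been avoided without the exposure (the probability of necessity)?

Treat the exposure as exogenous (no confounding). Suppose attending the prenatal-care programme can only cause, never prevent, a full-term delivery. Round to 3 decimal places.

PN ≈ 0.803

Let p₁ = 0.71, p₀ = 0.14.
Under exogeneity and monotonicity, PN = (p₁ − p₀) / p₁.
PN = (0.71 − 0.14) / 0.71 = 0.57 / 0.71 ≈ 0.8028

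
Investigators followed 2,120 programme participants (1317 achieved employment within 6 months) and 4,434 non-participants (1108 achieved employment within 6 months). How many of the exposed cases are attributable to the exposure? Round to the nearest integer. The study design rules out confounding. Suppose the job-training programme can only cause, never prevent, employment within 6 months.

about 787 cases

p₁ = P(outcome | exposed) = 1317/2120 = 0.62123
p₀ = P(outcome | unexposed) = 1108/4434 = 0.24989
PN = (p₁ − p₀)/p₁ = (0.62123 − 0.24989) / 0.62123 ≈ 0.59775.
Attributable cases ≈ PN × (exposed cases) = 0.59775 × 1317 ≈ 787.24.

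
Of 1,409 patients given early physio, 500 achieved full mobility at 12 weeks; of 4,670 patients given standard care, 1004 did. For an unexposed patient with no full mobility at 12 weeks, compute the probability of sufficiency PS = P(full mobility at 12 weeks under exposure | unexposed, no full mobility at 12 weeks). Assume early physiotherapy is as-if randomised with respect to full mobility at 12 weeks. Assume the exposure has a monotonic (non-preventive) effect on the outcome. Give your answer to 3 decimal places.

p₁ = P(outcome | exposed) = 500/1409 = 0.35486
p₀ = P(outcome | unexposed) = 1004/4670 = 0.21499
Under exogeneity and monotonicity, PS = (p₁ − p₀) / (1 − p₀).
PS = (0.35486 − 0.21499) / (1 − 0.21499) = 0.13987 / 0.78501 ≈ 0.1782

PS ≈ 0.178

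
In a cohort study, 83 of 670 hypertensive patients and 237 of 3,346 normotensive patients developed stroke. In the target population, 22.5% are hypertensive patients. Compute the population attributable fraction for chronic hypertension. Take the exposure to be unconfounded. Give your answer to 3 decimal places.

p₁ = P(outcome | exposed) = 83/670 = 0.12388
p₀ = P(outcome | unexposed) = 237/3346 = 0.070831
Overall risk P(Y=1) = π·p₁ + (1−π)·p₀ = 0.225×0.12388 + 0.775×0.070831 = 0.082767.
Under exogeneity, PAF = [P(Y=1) − p₀] / P(Y=1).
PAF = (0.082767 − 0.070831) / 0.082767 ≈ 0.1442

PAF ≈ 0.144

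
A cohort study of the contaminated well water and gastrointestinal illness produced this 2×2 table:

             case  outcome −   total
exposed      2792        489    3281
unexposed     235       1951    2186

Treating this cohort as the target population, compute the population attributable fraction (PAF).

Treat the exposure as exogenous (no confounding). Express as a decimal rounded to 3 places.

PAF ≈ 0.806

p₁ = P(outcome | exposed) = 2792/3281 = 0.85096
p₀ = P(outcome | unexposed) = 235/2186 = 0.1075
Exposure prevalence π = 3281/5467 = 0.60015; overall risk P(Y=1) = 0.55369.
Under exogeneity, PAF = [P(Y=1) − p₀]/P(Y=1).
PAF = (0.55369 − 0.1075) / 0.55369 ≈ 0.8058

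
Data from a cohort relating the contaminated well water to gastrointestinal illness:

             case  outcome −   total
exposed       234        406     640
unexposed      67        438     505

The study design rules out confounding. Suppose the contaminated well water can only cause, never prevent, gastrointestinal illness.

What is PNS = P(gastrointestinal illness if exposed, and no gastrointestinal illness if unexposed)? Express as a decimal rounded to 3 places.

PNS ≈ 0.233

p₁ = P(outcome | exposed) = 234/640 = 0.36562
p₀ = P(outcome | unexposed) = 67/505 = 0.13267
Under exogeneity and monotonicity, PNS = p₁ − p₀.
PNS = 0.36562 − 0.13267 = 0.23295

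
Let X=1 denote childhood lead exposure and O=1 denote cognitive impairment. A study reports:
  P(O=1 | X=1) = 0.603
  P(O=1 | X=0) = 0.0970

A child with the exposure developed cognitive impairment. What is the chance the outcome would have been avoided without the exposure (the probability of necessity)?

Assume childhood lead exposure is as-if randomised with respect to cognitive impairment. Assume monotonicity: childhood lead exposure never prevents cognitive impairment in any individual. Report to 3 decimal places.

Let p₁ = 0.603, p₀ = 0.097.
Under exogeneity and monotonicity, PN = (p₁ − p₀) / p₁.
PN = (0.603 − 0.097) / 0.603 = 0.506 / 0.603 ≈ 0.8391

PN ≈ 0.839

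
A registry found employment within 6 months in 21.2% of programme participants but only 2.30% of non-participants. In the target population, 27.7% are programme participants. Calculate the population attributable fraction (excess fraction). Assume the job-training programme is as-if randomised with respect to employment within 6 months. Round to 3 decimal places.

PAF ≈ 0.695

p₁ = 0.212, p₀ = 0.023.
Overall risk P(Y=1) = π·p₁ + (1−π)·p₀ = 0.277×0.212 + 0.723×0.023 = 0.075353.
Under exogeneity, PAF = [P(Y=1) − p₀] / P(Y=1).
PAF = (0.075353 − 0.023) / 0.075353 ≈ 0.6948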